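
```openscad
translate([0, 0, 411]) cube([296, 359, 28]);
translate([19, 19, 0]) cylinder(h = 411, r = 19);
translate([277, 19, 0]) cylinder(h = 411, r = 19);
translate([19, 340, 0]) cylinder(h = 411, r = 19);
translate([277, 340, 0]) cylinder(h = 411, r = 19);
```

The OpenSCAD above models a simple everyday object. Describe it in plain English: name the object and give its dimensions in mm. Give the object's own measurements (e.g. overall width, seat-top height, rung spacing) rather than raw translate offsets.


A four-legged stool. The seat is a 296×359×28 mm slab whose top surface is at z = 439 mm; four round legs, each 38 mm in diameter, run from the floor (z = 0) to the underside of the seat, each leg's axis is inset half a diameter from the nearest pair of seat edges (so the leg's bounding box is flush with the corner).


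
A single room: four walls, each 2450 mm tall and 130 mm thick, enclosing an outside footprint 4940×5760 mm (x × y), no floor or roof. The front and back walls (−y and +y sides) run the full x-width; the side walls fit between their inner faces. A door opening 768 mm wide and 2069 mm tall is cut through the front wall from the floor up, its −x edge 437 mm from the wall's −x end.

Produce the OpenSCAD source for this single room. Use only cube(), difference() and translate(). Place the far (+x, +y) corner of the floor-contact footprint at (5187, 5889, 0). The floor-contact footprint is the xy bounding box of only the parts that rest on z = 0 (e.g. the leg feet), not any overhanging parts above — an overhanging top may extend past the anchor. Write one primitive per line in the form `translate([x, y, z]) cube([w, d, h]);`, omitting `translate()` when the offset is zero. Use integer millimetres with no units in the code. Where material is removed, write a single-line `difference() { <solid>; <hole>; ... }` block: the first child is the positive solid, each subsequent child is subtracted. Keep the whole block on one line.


difference() { translate([247, 129, 0]) cube([4940, 130, 2450]); translate([684, 129, 0]) cube([768, 130, 2069]); }
translate([247, 5759, 0]) cube([4940, 130, 2450]);
translate([247, 259, 0]) cube([130, 5500, 2450]);
translate([5057, 259, 0]) cube([130, 5500, 2450]);


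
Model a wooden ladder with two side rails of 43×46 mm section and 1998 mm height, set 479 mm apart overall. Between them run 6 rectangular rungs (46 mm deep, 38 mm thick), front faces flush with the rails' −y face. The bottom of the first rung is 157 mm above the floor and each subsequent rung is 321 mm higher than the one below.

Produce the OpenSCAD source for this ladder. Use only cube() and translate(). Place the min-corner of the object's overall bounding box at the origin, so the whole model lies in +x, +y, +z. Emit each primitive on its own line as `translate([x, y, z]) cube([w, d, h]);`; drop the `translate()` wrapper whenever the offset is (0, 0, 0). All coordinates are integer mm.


cube([43, 46, 1998]);
translate([436, 0, 0]) cube([43, 46, 1998]);
translate([43, 0, 157]) cube([393, 46, 38]);
translate([43, 0, 478]) cube([393, 46, 38]);
translate([43, 0, 799]) cube([393, 46, 38]);
translate([43, 0, 1120]) cube([393, 46, 38]);
translate([43, 0, 1441]) cube([393, 46, 38]);
translate([43, 0, 1762]) cube([393, 46, 38]);


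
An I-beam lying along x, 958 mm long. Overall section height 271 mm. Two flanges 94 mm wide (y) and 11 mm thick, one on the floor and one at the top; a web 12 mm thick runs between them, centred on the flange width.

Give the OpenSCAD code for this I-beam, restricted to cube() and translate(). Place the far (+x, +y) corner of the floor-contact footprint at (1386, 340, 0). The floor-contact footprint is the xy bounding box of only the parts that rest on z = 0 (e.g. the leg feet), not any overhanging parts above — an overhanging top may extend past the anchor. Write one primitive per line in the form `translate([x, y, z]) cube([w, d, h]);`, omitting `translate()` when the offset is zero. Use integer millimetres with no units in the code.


translate([428, 246, 0]) cube([958, 94, 11]);
translate([428, 287, 11]) cube([958, 12, 249]);
translate([428, 246, 260]) cube([958, 94, 11]);


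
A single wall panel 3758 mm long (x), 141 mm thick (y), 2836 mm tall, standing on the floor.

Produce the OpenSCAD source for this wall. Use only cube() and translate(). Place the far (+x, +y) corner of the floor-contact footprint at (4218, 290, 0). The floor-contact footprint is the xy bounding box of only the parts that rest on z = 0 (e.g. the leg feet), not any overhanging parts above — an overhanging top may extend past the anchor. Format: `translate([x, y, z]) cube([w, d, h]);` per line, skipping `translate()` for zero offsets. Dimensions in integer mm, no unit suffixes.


translate([460, 149, 0]) cube([3758, 141, 2836]);


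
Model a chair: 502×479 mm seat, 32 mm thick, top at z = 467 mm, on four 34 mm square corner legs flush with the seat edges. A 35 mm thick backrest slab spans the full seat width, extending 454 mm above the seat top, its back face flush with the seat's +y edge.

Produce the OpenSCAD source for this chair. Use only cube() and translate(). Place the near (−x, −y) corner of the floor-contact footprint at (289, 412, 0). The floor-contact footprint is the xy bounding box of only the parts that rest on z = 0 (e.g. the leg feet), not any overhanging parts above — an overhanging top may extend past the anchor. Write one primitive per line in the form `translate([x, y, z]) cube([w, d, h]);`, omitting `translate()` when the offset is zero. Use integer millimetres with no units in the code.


translate([289, 412, 435]) cube([502, 479, 32]);
translate([289, 412, 0]) cube([34, 34, 435]);
translate([757, 412, 0]) cube([34, 34, 435]);
translate([289, 857, 0]) cube([34, 34, 435]);
translate([757, 857, 0]) cube([34, 34, 435]);
translate([289, 856, 467]) cube([502, 35, 454]);


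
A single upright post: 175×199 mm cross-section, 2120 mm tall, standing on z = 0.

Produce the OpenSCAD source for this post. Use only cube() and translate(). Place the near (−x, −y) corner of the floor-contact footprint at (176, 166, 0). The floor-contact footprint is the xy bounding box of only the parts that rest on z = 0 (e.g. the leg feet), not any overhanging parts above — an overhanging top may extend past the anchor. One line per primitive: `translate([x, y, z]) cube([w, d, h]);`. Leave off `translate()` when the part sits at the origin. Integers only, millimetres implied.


translate([176, 166, 0]) cube([175, 199, 2120]);


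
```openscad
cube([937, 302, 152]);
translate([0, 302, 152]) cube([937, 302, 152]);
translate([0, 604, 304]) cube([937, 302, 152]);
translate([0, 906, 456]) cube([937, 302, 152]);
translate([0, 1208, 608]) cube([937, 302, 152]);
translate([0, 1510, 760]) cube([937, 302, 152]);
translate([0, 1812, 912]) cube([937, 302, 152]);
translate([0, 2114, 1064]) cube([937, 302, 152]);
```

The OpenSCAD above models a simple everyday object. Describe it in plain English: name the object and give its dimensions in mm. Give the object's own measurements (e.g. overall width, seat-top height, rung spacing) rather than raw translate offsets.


A straight staircase of 8 solid steps. Each step is 937 mm wide (x), 302 mm deep (y, the going) and 152 mm tall (the rise). The first step rests on the floor; each subsequent step sits one going further in +y and one rise higher in +z, directly behind and above the previous step with no overlap.


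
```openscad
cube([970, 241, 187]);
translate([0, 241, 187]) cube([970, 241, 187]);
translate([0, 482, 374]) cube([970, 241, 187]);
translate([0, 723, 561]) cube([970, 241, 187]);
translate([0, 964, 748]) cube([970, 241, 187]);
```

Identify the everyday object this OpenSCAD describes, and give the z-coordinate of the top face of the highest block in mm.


A staircase. The total rise is 935 mm.

5 identical blocks, each offset up and back from the previous — a staircase. Each step is 187 mm tall and there are 5 of them, so the total rise is 5 × 187 = 935 mm.


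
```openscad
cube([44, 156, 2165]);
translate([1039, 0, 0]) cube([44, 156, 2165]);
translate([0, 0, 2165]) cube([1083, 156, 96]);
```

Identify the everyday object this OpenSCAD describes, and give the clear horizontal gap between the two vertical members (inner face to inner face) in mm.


A door frame. The clear opening width is 995 mm.

Two 2165 mm tall posts with a header on top — a door frame. The left jamb is 44 mm wide at x = 0; the right jamb starts at x = 1039. The clear opening is 1039 − 44 = 995 mm.


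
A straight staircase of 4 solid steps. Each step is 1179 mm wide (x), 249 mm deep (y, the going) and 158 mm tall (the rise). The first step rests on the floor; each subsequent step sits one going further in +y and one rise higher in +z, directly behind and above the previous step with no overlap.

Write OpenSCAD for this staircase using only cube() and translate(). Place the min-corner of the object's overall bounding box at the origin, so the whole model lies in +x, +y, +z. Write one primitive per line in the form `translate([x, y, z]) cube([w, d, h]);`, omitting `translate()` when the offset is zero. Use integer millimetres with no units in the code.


cube([1179, 249, 158]);
translate([0, 249, 158]) cube([1179, 249, 158]);
translate([0, 498, 316]) cube([1179, 249, 158]);
translate([0, 747, 474]) cube([1179, 249, 158]);


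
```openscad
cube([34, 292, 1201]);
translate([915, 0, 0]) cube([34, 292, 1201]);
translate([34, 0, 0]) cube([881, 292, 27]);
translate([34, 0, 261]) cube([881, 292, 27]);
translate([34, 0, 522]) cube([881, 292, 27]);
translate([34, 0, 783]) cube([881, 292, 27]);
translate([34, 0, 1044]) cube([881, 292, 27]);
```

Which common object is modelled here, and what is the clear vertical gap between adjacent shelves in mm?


A bookshelf. The clear shelf gap is 234 mm.

Two tall side panels with 5 horizontal boards between them — a bookshelf. The first two shelf undersides are at z = 0 and z = 261; with shelf thickness 27, the clear gap is 261 − 0 − 27 = 234 mm.


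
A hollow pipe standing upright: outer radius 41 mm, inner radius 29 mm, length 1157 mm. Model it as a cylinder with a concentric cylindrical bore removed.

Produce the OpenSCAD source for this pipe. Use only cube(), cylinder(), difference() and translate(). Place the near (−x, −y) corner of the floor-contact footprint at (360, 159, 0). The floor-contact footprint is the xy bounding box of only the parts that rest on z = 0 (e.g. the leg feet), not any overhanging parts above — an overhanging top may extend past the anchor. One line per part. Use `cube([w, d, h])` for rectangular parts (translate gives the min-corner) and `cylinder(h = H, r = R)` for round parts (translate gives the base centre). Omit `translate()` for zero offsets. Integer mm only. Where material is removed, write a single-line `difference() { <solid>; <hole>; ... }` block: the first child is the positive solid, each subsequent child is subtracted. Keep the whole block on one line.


difference() { translate([401, 200, 0]) cylinder(h = 1157, r = 41); translate([401, 200, 0]) cylinder(h = 1157, r = 29); }


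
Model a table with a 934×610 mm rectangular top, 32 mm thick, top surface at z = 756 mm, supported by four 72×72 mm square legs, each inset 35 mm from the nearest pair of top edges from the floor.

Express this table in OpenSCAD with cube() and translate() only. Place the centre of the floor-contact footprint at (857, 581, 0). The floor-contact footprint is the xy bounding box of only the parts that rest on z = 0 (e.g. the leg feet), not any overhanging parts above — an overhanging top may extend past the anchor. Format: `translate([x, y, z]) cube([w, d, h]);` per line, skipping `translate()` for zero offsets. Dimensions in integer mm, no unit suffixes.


translate([390, 276, 724]) cube([934, 610, 32]);
translate([425, 311, 0]) cube([72, 72, 724]);
translate([1217, 311, 0]) cube([72, 72, 724]);
translate([425, 779, 0]) cube([72, 72, 724]);
translate([1217, 779, 0]) cube([72, 72, 724]);


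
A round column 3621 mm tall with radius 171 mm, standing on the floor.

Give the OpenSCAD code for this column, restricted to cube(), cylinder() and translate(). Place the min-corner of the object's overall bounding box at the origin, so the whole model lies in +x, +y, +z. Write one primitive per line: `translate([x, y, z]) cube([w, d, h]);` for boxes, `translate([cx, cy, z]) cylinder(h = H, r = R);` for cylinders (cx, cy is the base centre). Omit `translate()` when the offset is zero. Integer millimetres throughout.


translate([171, 171, 0]) cylinder(h = 3621, r = 171);


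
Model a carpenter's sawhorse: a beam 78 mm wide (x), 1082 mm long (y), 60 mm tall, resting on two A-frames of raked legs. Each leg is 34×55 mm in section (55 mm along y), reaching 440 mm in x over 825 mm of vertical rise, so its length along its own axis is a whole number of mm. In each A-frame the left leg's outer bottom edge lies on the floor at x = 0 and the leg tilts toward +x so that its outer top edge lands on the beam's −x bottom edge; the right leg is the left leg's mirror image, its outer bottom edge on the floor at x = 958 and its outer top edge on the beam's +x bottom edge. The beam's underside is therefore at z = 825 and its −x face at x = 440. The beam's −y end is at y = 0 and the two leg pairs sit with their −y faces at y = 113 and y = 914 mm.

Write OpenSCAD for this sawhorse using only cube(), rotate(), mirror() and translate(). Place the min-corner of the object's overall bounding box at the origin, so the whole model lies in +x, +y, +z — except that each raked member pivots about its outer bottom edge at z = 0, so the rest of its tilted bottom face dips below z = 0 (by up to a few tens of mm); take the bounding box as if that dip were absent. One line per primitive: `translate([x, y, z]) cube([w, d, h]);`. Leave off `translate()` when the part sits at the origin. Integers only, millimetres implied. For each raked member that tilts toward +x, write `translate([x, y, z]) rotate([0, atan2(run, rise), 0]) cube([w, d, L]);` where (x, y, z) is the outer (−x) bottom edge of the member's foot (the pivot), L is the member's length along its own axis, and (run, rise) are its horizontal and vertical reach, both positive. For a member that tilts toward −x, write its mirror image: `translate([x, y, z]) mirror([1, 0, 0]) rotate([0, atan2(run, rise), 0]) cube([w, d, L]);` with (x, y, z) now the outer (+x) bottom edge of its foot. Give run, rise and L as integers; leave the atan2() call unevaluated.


// leg length = √(440² + 825²) = 935
// right-leg outer foot x = 2·440 + 78 = 958
// beam min-corner = (440, 0, 825)
translate([440, 0, 825]) cube([78, 1082, 60]);
translate([0, 113, 0]) rotate([0, atan2(440, 825), 0]) cube([34, 55, 935]);
translate([958, 113, 0]) mirror([1, 0, 0]) rotate([0, atan2(440, 825), 0]) cube([34, 55, 935]);
translate([0, 914, 0]) rotate([0, atan2(440, 825), 0]) cube([34, 55, 935]);
translate([958, 914, 0]) mirror([1, 0, 0]) rotate([0, atan2(440, 825), 0]) cube([34, 55, 935]);


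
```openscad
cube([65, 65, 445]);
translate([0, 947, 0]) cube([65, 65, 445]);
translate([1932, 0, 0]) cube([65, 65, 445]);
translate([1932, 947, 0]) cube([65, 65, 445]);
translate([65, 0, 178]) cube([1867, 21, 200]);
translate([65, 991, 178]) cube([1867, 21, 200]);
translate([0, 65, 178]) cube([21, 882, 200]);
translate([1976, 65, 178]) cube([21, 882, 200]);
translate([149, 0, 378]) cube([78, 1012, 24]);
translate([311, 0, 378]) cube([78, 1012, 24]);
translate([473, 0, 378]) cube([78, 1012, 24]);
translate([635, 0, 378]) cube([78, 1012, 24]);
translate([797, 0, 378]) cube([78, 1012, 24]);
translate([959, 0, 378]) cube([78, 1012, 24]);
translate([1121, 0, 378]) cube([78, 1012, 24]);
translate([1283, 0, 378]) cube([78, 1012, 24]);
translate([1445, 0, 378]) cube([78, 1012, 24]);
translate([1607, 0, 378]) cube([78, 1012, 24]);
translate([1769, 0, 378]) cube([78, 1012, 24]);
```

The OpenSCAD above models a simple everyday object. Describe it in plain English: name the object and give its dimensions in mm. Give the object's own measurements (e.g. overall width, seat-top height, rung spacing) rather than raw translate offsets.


A bed frame 1997 mm long (x) by 1012 mm wide (y). Four 65×65 mm corner posts, 445 mm tall, at the corners of the footprint. Four rails of 21 mm thickness and 200 mm height run between adjacent posts with their undersides at z = 178 mm, their outer faces flush with the outside of the frame (the two x-running rails run between the posts' inner faces; the two y-running rails run between the posts' inner faces). 11 slats, each 78 mm wide (x) and 24 mm thick, lie across the top of the two x-running rails, running the full 1012 mm width of the frame in y; along x they sit between the end posts with a 84 mm gap after the −x posts and between neighbouring slats, leaving 85 mm before the +x posts.


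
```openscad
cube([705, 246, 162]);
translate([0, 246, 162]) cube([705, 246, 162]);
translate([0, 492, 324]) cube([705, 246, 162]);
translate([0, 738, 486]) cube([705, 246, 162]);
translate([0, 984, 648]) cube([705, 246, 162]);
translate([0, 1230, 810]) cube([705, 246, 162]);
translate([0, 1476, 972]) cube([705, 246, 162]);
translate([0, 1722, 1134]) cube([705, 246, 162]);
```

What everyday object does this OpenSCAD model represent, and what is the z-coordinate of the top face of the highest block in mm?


A staircase. The total rise is 1296 mm.

8 identical blocks, each offset up and back from the previous — a staircase. Each step is 162 mm tall and there are 8 of them, so the total rise is 8 × 162 = 1296 mm.


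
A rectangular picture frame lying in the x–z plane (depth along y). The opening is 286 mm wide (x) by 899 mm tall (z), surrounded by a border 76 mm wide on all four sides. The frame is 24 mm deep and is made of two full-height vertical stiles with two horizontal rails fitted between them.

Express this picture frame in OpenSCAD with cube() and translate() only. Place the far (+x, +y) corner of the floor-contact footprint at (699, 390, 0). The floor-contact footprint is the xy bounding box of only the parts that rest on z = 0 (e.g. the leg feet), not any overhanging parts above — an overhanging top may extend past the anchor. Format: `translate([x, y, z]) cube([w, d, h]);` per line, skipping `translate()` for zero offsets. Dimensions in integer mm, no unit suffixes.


translate([261, 366, 0]) cube([76, 24, 1051]);
translate([623, 366, 0]) cube([76, 24, 1051]);
translate([337, 366, 0]) cube([286, 24, 76]);
translate([337, 366, 975]) cube([286, 24, 76]);


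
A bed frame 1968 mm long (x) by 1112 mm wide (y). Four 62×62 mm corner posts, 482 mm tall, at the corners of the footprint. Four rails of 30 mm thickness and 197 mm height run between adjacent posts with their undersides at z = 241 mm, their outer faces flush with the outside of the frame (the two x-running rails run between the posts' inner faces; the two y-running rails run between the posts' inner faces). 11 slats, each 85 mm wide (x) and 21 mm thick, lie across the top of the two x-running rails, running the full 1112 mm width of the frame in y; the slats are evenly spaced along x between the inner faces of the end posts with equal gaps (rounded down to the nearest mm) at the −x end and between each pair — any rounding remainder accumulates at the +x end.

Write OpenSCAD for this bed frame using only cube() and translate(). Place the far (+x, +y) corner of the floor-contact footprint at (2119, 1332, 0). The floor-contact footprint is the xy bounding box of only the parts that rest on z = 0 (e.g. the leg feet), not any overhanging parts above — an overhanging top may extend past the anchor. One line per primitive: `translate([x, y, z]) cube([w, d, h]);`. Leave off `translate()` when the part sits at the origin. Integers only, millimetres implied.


translate([151, 220, 0]) cube([62, 62, 482]);
translate([151, 1270, 0]) cube([62, 62, 482]);
translate([2057, 220, 0]) cube([62, 62, 482]);
translate([2057, 1270, 0]) cube([62, 62, 482]);
translate([213, 220, 241]) cube([1844, 30, 197]);
translate([213, 1302, 241]) cube([1844, 30, 197]);
translate([151, 282, 241]) cube([30, 988, 197]);
translate([2089, 282, 241]) cube([30, 988, 197]);
translate([288, 220, 438]) cube([85, 1112, 21]);
translate([448, 220, 438]) cube([85, 1112, 21]);
translate([608, 220, 438]) cube([85, 1112, 21]);
translate([768, 220, 438]) cube([85, 1112, 21]);
translate([928, 220, 438]) cube([85, 1112, 21]);
translate([1088, 220, 438]) cube([85, 1112, 21]);
translate([1248, 220, 438]) cube([85, 1112, 21]);
translate([1408, 220, 438]) cube([85, 1112, 21]);
translate([1568, 220, 438]) cube([85, 1112, 21]);
translate([1728, 220, 438]) cube([85, 1112, 21]);
translate([1888, 220, 438]) cube([85, 1112, 21]);


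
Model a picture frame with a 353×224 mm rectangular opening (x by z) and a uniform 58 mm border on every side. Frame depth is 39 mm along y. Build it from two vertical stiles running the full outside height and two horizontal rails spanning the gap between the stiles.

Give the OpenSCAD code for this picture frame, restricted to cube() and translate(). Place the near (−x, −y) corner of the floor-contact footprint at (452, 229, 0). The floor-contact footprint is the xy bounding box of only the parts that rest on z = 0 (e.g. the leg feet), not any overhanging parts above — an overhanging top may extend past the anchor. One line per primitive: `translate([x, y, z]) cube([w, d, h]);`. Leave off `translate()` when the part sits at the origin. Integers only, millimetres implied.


translate([452, 229, 0]) cube([58, 39, 340]);
translate([863, 229, 0]) cube([58, 39, 340]);
translate([510, 229, 0]) cube([353, 39, 58]);
translate([510, 229, 282]) cube([353, 39, 58]);


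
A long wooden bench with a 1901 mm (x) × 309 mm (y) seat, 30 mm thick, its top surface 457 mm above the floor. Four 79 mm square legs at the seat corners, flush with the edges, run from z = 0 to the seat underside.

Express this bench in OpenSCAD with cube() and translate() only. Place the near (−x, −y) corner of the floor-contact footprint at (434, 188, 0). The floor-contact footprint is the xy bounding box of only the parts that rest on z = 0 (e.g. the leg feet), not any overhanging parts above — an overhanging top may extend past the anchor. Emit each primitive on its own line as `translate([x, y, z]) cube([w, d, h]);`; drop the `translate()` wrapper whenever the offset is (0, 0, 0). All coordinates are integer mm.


translate([434, 188, 427]) cube([1901, 309, 30]);
translate([434, 188, 0]) cube([79, 79, 427]);
translate([434, 418, 0]) cube([79, 79, 427]);
translate([2256, 188, 0]) cube([79, 79, 427]);
translate([2256, 418, 0]) cube([79, 79, 427]);


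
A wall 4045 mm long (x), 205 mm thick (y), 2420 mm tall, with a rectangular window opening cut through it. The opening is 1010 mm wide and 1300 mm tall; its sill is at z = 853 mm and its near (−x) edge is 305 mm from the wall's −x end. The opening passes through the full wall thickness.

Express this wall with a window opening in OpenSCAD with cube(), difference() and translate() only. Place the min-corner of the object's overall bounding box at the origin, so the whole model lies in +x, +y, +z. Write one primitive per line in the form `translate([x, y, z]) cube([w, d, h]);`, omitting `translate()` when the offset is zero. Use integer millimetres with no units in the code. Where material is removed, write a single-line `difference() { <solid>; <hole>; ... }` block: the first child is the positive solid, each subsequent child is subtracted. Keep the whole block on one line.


difference() { cube([4045, 205, 2420]); translate([305, 0, 853]) cube([1010, 205, 1300]); }


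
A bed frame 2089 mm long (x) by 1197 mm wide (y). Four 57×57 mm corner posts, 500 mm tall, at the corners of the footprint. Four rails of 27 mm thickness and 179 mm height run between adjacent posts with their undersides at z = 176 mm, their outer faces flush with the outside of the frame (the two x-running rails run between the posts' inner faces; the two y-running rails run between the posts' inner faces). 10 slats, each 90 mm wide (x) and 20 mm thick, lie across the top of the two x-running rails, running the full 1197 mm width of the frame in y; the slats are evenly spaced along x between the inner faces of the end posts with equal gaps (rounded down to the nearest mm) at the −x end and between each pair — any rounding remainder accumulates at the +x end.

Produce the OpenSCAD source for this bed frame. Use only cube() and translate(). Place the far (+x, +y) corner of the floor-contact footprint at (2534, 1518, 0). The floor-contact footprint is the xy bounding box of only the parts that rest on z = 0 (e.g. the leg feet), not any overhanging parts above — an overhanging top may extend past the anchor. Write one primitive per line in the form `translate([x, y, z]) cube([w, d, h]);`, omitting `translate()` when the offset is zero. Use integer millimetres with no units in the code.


// slat z = rail_z + rail_h = 176 + 179 = 355
// slat gap = ⌊(1975 − 10·90) / 11⌋ = 97
translate([445, 321, 0]) cube([57, 57, 500]);
translate([445, 1461, 0]) cube([57, 57, 500]);
translate([2477, 321, 0]) cube([57, 57, 500]);
translate([2477, 1461, 0]) cube([57, 57, 500]);
translate([502, 321, 176]) cube([1975, 27, 179]);
translate([502, 1491, 176]) cube([1975, 27, 179]);
translate([445, 378, 176]) cube([27, 1083, 179]);
translate([2507, 378, 176]) cube([27, 1083, 179]);
translate([599, 321, 355]) cube([90, 1197, 20]);
translate([786, 321, 355]) cube([90, 1197, 20]);
translate([973, 321, 355]) cube([90, 1197, 20]);
translate([1160, 321, 355]) cube([90, 1197, 20]);
translate([1347, 321, 355]) cube([90, 1197, 20]);
translate([1534, 321, 355]) cube([90, 1197, 20]);
translate([1721, 321, 355]) cube([90, 1197, 20]);
translate([1908, 321, 355]) cube([90, 1197, 20]);
translate([2095, 321, 355]) cube([90, 1197, 20]);
translate([2282, 321, 355]) cube([90, 1197, 20]);


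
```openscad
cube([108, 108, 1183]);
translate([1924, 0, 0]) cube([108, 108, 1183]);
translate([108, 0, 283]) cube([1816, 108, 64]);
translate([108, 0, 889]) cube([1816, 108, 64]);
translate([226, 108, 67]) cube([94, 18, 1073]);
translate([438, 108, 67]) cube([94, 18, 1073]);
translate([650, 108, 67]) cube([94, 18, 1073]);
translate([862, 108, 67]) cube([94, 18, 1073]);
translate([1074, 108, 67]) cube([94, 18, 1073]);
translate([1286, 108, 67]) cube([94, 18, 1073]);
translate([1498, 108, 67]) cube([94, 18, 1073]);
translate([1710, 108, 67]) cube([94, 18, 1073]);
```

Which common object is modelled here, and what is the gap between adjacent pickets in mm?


A fence section. The picket gap is 118 mm.

Two posts, two rails, 8 pickets — a fence section. Span 1816 mm holds 8 pickets of 94 mm with 9 equal gaps: ⌊(1816 − 8·94) / 9⌋ = 118 mm.


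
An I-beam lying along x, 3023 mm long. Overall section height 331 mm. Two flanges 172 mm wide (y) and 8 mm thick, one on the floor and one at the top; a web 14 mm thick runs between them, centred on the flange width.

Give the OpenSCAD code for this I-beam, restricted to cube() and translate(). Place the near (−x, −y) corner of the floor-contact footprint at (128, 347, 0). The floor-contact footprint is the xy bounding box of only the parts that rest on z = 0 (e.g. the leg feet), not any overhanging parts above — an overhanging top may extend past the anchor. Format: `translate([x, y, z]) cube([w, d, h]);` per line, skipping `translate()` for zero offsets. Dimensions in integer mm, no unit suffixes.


translate([128, 347, 0]) cube([3023, 172, 8]);
translate([128, 426, 8]) cube([3023, 14, 315]);
translate([128, 347, 323]) cube([3023, 172, 8]);


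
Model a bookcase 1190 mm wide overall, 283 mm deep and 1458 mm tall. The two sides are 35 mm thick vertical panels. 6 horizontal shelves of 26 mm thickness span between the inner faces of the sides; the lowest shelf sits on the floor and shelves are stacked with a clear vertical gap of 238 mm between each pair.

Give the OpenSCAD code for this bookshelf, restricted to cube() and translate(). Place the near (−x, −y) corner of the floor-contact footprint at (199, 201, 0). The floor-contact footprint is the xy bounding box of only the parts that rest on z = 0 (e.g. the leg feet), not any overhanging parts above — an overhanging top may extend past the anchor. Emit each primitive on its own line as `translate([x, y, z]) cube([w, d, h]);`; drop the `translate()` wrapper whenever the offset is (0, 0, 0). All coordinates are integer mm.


translate([199, 201, 0]) cube([35, 283, 1458]);
translate([1354, 201, 0]) cube([35, 283, 1458]);
translate([234, 201, 0]) cube([1120, 283, 26]);
translate([234, 201, 264]) cube([1120, 283, 26]);
translate([234, 201, 528]) cube([1120, 283, 26]);
translate([234, 201, 792]) cube([1120, 283, 26]);
translate([234, 201, 1056]) cube([1120, 283, 26]);
translate([234, 201, 1320]) cube([1120, 283, 26]);


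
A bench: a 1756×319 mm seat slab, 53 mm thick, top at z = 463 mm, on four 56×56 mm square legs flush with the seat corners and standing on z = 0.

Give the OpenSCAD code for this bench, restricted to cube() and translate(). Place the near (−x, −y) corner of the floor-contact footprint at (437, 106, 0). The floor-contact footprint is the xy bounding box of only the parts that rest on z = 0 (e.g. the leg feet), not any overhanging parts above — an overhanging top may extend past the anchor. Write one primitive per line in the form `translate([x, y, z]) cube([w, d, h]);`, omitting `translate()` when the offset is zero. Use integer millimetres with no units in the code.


translate([437, 106, 410]) cube([1756, 319, 53]);
translate([437, 106, 0]) cube([56, 56, 410]);
translate([437, 369, 0]) cube([56, 56, 410]);
translate([2137, 106, 0]) cube([56, 56, 410]);
translate([2137, 369, 0]) cube([56, 56, 410]);


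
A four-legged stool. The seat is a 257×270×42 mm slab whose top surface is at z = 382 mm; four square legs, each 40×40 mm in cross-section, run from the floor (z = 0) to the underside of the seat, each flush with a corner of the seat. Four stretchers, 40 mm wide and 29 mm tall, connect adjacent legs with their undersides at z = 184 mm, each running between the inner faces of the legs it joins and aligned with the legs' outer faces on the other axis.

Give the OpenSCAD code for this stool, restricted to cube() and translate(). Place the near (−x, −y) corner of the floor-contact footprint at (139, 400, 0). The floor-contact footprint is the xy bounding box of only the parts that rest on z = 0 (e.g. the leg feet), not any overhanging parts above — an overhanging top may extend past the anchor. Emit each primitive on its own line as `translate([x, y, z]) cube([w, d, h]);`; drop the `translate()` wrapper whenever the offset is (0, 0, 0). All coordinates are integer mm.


translate([139, 400, 340]) cube([257, 270, 42]);
translate([139, 400, 0]) cube([40, 40, 340]);
translate([356, 400, 0]) cube([40, 40, 340]);
translate([139, 630, 0]) cube([40, 40, 340]);
translate([356, 630, 0]) cube([40, 40, 340]);
translate([179, 400, 184]) cube([177, 40, 29]);
translate([179, 630, 184]) cube([177, 40, 29]);
translate([139, 440, 184]) cube([40, 190, 29]);
translate([356, 440, 184]) cube([40, 190, 29]);


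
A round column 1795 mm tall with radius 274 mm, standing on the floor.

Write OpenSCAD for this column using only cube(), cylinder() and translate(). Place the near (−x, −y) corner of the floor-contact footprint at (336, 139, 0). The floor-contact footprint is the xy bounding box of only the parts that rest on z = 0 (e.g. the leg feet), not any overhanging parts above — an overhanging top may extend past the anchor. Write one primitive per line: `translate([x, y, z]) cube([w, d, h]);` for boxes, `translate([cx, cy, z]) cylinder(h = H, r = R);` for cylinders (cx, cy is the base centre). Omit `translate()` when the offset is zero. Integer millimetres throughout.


translate([610, 413, 0]) cylinder(h = 1795, r = 274);


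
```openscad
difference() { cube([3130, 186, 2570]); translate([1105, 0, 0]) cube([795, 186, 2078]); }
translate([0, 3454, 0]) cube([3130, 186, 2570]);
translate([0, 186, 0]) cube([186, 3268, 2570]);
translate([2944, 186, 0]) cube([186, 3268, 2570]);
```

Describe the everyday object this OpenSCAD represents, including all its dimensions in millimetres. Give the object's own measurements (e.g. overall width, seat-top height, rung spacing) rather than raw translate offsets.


A single room: four walls, each 2570 mm tall and 186 mm thick, enclosing an outside footprint 3130×3640 mm (x × y), no floor or roof. The front and back walls (−y and +y sides) run the full x-width; the side walls fit between their inner faces. A door opening 795 mm wide and 2078 mm tall is cut through the front wall from the floor up, its −x edge 1105 mm from the wall's −x end.


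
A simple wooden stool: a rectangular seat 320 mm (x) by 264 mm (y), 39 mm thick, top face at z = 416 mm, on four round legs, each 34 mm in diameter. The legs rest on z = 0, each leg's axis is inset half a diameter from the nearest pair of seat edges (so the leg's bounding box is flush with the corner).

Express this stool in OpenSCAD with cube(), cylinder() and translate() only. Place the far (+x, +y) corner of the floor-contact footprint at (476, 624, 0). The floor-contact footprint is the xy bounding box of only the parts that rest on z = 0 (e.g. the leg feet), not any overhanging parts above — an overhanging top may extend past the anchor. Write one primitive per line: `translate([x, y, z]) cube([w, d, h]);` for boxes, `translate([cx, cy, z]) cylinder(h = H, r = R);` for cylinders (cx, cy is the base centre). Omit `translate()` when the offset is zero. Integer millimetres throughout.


translate([156, 360, 377]) cube([320, 264, 39]);
translate([173, 377, 0]) cylinder(h = 377, r = 17);
translate([459, 377, 0]) cylinder(h = 377, r = 17);
translate([173, 607, 0]) cylinder(h = 377, r = 17);
translate([459, 607, 0]) cylinder(h = 377, r = 17);


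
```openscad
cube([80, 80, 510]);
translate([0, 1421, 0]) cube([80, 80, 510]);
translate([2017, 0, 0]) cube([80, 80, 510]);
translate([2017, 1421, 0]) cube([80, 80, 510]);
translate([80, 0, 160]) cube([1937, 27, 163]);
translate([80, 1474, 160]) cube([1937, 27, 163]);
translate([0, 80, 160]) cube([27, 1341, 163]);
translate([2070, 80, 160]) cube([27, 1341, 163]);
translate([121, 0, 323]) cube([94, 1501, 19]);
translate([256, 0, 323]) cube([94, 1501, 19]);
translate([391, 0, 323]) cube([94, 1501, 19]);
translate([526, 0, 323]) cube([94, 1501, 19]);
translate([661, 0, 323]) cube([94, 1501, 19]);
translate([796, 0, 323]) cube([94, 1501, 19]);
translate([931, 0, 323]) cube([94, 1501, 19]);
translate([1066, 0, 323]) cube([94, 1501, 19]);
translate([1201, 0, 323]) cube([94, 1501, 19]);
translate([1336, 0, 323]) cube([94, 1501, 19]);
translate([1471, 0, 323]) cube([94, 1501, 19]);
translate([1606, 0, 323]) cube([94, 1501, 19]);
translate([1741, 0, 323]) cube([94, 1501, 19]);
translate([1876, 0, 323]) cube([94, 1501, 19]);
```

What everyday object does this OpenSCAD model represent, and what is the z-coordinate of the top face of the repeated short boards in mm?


A bed frame. The slat-top height is 342 mm.

Four posts, four rails, and a row of slats — a bed frame. Slats sit on the rails at z = 160 + 163 = 323; with slat thickness 19, the top is 342 mm.


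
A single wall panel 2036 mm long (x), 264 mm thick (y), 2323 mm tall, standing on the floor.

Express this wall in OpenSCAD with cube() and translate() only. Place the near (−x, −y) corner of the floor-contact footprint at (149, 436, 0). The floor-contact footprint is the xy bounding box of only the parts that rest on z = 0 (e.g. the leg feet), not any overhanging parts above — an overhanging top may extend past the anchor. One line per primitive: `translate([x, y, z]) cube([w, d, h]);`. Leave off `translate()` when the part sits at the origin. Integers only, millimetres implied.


translate([149, 436, 0]) cube([2036, 264, 2323]);


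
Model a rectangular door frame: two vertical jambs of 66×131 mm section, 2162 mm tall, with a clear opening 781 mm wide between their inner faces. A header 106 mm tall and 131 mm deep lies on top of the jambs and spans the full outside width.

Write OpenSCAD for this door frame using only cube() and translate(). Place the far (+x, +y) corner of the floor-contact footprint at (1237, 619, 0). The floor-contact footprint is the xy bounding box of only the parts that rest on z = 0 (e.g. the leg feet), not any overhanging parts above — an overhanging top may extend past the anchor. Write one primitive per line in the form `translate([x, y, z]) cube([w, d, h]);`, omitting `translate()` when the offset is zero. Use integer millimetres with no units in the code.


translate([324, 488, 0]) cube([66, 131, 2162]);
translate([1171, 488, 0]) cube([66, 131, 2162]);
translate([324, 488, 2162]) cube([913, 131, 106]);


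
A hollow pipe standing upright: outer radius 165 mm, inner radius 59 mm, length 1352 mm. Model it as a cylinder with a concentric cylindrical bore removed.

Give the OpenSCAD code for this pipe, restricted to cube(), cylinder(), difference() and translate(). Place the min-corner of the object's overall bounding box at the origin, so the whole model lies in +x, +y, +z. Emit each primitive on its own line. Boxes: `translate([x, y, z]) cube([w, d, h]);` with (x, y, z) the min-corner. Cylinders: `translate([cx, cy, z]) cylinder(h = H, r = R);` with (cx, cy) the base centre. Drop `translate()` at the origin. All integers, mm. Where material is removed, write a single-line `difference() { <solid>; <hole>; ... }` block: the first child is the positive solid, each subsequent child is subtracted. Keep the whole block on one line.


difference() { translate([165, 165, 0]) cylinder(h = 1352, r = 165); translate([165, 165, 0]) cylinder(h = 1352, r = 59); }


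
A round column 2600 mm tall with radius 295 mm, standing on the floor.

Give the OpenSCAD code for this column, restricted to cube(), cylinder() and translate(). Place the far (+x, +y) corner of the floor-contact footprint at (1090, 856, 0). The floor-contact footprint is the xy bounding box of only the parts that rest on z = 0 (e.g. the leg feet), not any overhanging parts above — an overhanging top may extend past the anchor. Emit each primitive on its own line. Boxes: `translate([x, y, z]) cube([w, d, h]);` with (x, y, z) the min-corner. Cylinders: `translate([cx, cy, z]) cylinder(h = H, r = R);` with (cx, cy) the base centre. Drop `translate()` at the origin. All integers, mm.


translate([795, 561, 0]) cylinder(h = 2600, r = 295);


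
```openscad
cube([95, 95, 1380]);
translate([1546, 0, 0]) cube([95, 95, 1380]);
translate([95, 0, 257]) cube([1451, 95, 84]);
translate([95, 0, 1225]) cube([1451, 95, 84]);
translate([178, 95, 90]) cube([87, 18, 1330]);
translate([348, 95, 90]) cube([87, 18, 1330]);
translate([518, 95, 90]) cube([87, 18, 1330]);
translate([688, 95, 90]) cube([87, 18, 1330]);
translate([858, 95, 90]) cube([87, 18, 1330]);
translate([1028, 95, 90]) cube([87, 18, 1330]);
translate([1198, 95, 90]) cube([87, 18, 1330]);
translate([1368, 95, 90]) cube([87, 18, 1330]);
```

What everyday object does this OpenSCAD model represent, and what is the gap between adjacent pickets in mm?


A fence section. The picket gap is 83 mm.

Two posts, two rails, 8 pickets — a fence section. Span 1451 mm holds 8 pickets of 87 mm with 9 equal gaps: ⌊(1451 − 8·87) / 9⌋ = 83 mm.


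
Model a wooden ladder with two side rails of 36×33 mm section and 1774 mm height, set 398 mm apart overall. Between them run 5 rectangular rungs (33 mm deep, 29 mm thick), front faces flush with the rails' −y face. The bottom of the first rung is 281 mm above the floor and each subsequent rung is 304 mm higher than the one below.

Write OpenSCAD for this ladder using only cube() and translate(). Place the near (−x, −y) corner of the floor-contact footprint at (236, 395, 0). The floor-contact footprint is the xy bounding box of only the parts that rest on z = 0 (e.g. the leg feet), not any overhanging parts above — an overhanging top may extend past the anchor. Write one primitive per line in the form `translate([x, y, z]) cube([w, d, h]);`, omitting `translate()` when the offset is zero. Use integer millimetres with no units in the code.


translate([236, 395, 0]) cube([36, 33, 1774]);
translate([598, 395, 0]) cube([36, 33, 1774]);
translate([272, 395, 281]) cube([326, 33, 29]);
translate([272, 395, 585]) cube([326, 33, 29]);
translate([272, 395, 889]) cube([326, 33, 29]);
translate([272, 395, 1193]) cube([326, 33, 29]);
translate([272, 395, 1497]) cube([326, 33, 29]);
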